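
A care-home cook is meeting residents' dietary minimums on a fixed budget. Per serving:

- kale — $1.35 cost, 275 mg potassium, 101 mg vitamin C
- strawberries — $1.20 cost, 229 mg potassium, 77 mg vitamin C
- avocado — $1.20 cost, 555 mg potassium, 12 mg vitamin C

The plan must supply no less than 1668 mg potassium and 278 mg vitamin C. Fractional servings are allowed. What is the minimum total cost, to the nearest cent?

$5.53

An LP optimum is at a vertex; with two nutrient constraints at most two foods are used. Check each candidate.
kale only: max(1668/275, 278/101) = 6.065 servings → $8.19.
strawberries only: max(1668/229, 278/77) = 7.284 servings → $8.74.
avocado only: max(1668/555, 278/12) = 23.17 servings → $27.80.
kale + strawberries: intersection lies outside the first quadrant.
kale + avocado with both tight: 2.545 servings and 1.744 servings → $5.53.
strawberries + avocado with both tight: 3.358 servings and 1.62 servings → $5.97.
The minimum over all feasible corners is $5.53.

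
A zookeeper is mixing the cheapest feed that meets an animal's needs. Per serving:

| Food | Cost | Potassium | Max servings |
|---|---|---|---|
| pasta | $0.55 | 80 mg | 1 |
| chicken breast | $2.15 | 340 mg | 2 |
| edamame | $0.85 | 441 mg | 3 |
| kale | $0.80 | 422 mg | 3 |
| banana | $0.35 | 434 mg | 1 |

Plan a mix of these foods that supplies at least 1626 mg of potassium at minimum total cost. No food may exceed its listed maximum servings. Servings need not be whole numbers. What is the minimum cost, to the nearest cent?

Cost per mg of potassium: banana $0.0008, kale $0.0019, edamame $0.0019, chicken breast $0.0063, pasta $0.0069.
Take 1 serving of banana: +434.0 mg potassium for $0.35 (total $0.35, still need 1192.0 mg).
Take 2.825 servings of kale: +1192.0 mg potassium for $2.26 (total $2.61, still need 0.0 mg).
Greedy by cheapest-per-mg is optimal for a single linear constraint, so the minimum cost is $2.61.

$2.61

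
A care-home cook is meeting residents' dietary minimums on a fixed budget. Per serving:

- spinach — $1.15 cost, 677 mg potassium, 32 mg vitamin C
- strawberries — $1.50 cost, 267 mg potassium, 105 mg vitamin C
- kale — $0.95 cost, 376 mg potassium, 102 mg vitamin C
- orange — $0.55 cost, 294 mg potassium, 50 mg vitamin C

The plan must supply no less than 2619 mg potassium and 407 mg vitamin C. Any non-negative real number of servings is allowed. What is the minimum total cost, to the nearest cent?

$4.85

This is a tiny linear program; its minimum lies at a vertex of the feasible set. List the vertices and price them.
spinach only: max(2619/677, 407/32) = 12.72 servings → $14.63.
strawberries only: max(2619/267, 407/105) = 9.809 servings → $14.71.
kale only: max(2619/376, 407/102) = 6.965 servings → $6.62.
orange only: max(2619/294, 407/50) = 8.908 servings → $4.90.
spinach + strawberries with both tight: 2.659 servings and 3.066 servings → $7.66.
spinach + kale with both tight: 2.001 servings and 3.362 servings → $5.50.
spinach + orange with both tight: 0.462 servings and 7.844 servings → $4.85.
strawberries + kale with both targets exact would need a negative amount; discard.
strawberries + orange: intersection lies outside the first quadrant.
kale + orange with both targets exact would need a negative amount; discard.
So the least-cost plan costs $4.85.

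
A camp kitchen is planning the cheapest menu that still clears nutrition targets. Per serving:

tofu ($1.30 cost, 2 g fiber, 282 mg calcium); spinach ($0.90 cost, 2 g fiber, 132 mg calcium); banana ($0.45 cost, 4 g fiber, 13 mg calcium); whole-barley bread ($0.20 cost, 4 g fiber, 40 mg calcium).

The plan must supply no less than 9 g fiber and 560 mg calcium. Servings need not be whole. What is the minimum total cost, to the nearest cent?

Two binding constraints pin down two serving amounts, so the optimal mix uses at most two foods. The candidates are each food alone (scaled to the tighter of fiber/calcium) and each pair with both constraints tight.
tofu only: max(9/2, 560/282) = 4.5 servings → $5.85.
spinach only: max(9/2, 560/132) = 4.5 servings → $4.05.
banana only: max(9/4, 560/13) = 43.08 servings → $19.38.
whole-barley bread only: max(9/4, 560/40) = 14 servings → $2.80.
tofu + spinach: intersection lies outside the first quadrant.
tofu + banana with both tight: 1.926 servings and 1.287 servings → $3.08.
tofu + whole-barley bread with both tight: 1.794 servings and 1.353 servings → $2.60.
spinach + banana with both tight: 4.229 servings and 0.1355 servings → $3.87.
spinach + whole-barley bread with both tight: 4.196 servings and 0.1518 servings → $3.81.
banana + whole-barley bread: intersection lies outside the first quadrant.
Cheapest feasible corner: $2.60.

$2.60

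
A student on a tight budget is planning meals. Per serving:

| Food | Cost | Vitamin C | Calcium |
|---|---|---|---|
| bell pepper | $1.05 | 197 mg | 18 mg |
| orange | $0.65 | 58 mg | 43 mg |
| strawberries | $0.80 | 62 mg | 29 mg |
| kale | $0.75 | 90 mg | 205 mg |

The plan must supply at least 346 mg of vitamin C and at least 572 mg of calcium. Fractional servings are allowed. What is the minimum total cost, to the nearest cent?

$2.59

With two linear requirements the optimum uses one or two foods; enumerate the corners.
bell pepper only: max(346/197, 572/18) = 31.78 servings → $33.37.
orange only: max(346/58, 572/43) = 13.3 servings → $8.65.
strawberries only: max(346/62, 572/29) = 19.72 servings → $15.78.
kale only: max(346/90, 572/205) = 3.844 servings → $2.88.
bell pepper + orange with both targets exact would need a negative amount; discard.
bell pepper + strawberries: the both-tight solution has a negative serving — not a feasible corner.
bell pepper + kale with both tight: 0.5017 servings and 2.746 servings → $2.59.
orange + strawberries: the both-tight solution has a negative serving — not a feasible corner.
orange + kale with both tight: 2.425 servings and 2.282 servings → $3.29.
strawberries + kale with both tight: 1.926 servings and 2.518 servings → $3.43.
Cheapest feasible corner: $2.59.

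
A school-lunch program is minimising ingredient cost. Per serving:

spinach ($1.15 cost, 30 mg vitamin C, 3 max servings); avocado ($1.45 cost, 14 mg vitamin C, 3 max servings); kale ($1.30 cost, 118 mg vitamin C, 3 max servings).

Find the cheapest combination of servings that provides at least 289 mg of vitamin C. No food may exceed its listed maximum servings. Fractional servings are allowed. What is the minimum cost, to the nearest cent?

$3.18

Cost per mg of vitamin C: kale $0.0110, spinach $0.0383, avocado $0.1036.
Take 2.449 servings of kale: +289.0 mg vitamin C for $3.18 (total $3.18, still need 0.0 mg).
Greedy by cheapest-per-mg is optimal for a single linear constraint, so the minimum cost is $3.18.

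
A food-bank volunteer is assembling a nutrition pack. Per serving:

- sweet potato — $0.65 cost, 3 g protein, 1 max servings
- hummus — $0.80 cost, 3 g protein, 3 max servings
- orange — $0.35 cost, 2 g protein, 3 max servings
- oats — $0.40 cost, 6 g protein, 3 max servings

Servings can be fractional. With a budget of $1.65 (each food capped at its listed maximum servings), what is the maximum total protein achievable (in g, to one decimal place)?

20.6 g

Protein per dollar: oats 15, orange 5.714, sweet potato 4.615, hummus 3.75.
Take 3 servings of oats: spends $1.20, +18.0 g protein (running total 18.0 g).
Take 1.286 servings of orange: spends $0.45, +2.6 g protein (running total 20.6 g).
Filling greedily by protein-per-dollar is optimal for one linear limit, giving 20.6 g.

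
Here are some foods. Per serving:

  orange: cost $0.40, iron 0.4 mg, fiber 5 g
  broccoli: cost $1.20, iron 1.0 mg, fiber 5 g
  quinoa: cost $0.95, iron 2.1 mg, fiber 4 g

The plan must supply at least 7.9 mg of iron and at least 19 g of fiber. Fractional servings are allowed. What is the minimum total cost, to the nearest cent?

With two linear requirements the optimum uses one or two foods; enumerate the corners.
orange only: max(7.9/0.4, 19/5) = 19.75 servings → $7.90.
broccoli only: max(7.9/1.0, 19/5) = 7.9 servings → $9.48.
quinoa only: max(7.9/2.1, 19/4) = 4.75 servings → $4.51.
orange + broccoli: the both-tight solution has a negative serving — not a feasible corner.
orange + quinoa with both tight: 0.9326 servings and 3.584 servings → $3.78.
broccoli + quinoa with both tight: 1.277 servings and 3.154 servings → $4.53.
So the least-cost plan costs $3.78.

$3.78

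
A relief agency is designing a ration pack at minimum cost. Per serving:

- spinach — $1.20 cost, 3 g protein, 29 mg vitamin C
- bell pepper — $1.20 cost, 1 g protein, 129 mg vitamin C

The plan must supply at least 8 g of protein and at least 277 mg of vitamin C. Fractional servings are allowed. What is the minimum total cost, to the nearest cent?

For a min-cost LP with two ≥-constraints, a basic feasible solution has at most two positive variables.
spinach only: max(8/3, 277/29) = 9.552 servings → $11.46.
bell pepper only: max(8/1, 277/129) = 8 servings → $9.60.
spinach + bell pepper with both tight: 2.109 servings and 1.673 servings → $4.54.
So the least-cost plan costs $4.54.

$4.54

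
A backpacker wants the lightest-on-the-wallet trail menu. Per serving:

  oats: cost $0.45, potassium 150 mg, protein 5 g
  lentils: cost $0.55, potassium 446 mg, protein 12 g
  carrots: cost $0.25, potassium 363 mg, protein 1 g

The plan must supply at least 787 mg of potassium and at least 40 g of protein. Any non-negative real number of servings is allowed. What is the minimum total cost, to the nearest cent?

An LP optimum is at a vertex; with two nutrient constraints at most two foods are used. Check each candidate.
oats only: max(787/150, 40/5) = 8 servings → $3.60.
lentils only: max(787/446, 40/12) = 3.333 servings → $1.83.
carrots only: max(787/363, 40/1) = 40 servings → $10.00.
oats + lentils: intersection lies outside the first quadrant.
oats + carrots with both targets exact would need a negative amount; discard.
lentils + carrots with both targets exact would need a negative amount; discard.
Cheapest feasible corner: $1.83.

$1.83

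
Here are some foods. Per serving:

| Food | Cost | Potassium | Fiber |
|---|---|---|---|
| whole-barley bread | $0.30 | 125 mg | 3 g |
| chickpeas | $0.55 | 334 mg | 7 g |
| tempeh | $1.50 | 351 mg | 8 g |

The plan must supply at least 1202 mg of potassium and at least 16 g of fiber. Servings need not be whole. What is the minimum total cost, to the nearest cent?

An LP optimum is at a vertex; with two nutrient constraints at most two foods are used. Check each candidate.
whole-barley bread only: max(1202/125, 16/3) = 9.616 servings → $2.88.
chickpeas only: max(1202/334, 16/7) = 3.599 servings → $1.98.
tempeh only: max(1202/351, 16/8) = 3.425 servings → $5.14.
whole-barley bread + chickpeas: intersection lies outside the first quadrant.
whole-barley bread + tempeh with both targets exact would need a negative amount; discard.
chickpeas + tempeh: the both-tight solution has a negative serving — not a feasible corner.
The minimum over all feasible corners is $1.98.

$1.98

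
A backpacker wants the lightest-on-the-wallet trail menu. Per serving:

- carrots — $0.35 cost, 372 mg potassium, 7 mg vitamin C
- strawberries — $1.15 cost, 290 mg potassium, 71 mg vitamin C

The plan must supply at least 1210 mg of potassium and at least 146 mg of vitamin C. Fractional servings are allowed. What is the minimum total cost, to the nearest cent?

A basic optimal solution has at most two foods positive. Try each food alone and each pair with both targets met exactly.
carrots only: max(1210/372, 146/7) = 20.86 servings → $7.30.
strawberries only: max(1210/290, 146/71) = 4.172 servings → $4.80.
carrots + strawberries with both tight: 1.787 servings and 1.88 servings → $2.79.
Cheapest feasible corner: $2.79.

$2.79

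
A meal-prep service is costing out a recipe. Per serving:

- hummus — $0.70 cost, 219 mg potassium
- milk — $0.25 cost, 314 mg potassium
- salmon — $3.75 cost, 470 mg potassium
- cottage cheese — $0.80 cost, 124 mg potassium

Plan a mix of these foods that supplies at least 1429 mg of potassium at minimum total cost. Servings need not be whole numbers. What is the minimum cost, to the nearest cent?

$1.14

Cost per mg of potassium: milk $0.0008, hummus $0.0032, cottage cheese $0.0065, salmon $0.0080.
With no serving limits, use only milk: 1429 mg / 314 mg = 4.551 servings × $0.25 = $1.14.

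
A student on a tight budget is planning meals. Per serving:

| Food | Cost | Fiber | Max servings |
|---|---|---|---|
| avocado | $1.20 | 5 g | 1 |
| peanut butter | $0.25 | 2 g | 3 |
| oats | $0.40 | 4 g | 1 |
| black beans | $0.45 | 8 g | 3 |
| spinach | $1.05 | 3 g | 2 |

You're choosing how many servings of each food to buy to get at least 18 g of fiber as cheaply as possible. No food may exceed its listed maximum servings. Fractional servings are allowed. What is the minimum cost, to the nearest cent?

Cost per g of fiber: black beans $0.0563, oats $0.1000, peanut butter $0.1250, avocado $0.2400, spinach $0.3500.
Take 2.25 servings of black beans: +18.0 g fiber for $1.01 (total $1.01, still need 0.0 g).
Greedy by cheapest-per-g is optimal for a single linear constraint, so the minimum cost is $1.01.

$1.01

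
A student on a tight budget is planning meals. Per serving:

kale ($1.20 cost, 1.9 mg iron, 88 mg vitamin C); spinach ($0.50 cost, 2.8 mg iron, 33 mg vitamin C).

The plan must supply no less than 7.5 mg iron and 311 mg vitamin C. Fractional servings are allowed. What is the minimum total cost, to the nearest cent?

$4.26

An LP optimum is at a vertex; with two nutrient constraints at most two foods are used. Check each candidate.
kale only: max(7.5/1.9, 311/88) = 3.947 servings → $4.74.
spinach only: max(7.5/2.8, 311/33) = 9.424 servings → $4.71.
kale + spinach with both tight: 3.393 servings and 0.3762 servings → $4.26.
Cheapest feasible corner: $4.26.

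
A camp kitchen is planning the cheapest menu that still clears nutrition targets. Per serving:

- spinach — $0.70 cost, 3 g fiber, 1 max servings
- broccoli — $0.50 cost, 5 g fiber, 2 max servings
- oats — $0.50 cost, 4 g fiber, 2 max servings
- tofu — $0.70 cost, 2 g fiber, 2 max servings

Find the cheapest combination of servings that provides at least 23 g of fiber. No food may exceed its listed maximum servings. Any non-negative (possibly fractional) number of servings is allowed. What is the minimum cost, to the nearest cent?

$3.40

Cost per g of fiber: broccoli $0.1000, oats $0.1250, spinach $0.2333, tofu $0.3500.
Take 2 servings of broccoli: +10.0 g fiber for $1.00 (total $1.00, still need 13.0 g).
Take 2 servings of oats: +8.0 g fiber for $1.00 (total $2.00, still need 5.0 g).
Take 1 serving of spinach: +3.0 g fiber for $0.70 (total $2.70, still need 2.0 g).
Take 1 serving of tofu: +2.0 g fiber for $0.70 (total $3.40, still need 0.0 g).
Filling from the cheapest source first is optimal under one linear minimum: $3.40.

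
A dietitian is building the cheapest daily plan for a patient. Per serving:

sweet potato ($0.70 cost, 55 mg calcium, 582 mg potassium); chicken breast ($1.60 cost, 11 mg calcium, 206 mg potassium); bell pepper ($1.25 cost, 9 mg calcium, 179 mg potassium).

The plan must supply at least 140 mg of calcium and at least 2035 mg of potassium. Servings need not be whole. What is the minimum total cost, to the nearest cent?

This is a tiny linear program; its minimum lies at a vertex of the feasible set. List the vertices and price them.
sweet potato only: max(140/55, 2035/582) = 3.497 servings → $2.45.
chicken breast only: max(140/11, 2035/206) = 12.73 servings → $20.36.
bell pepper only: max(140/9, 2035/179) = 15.56 servings → $19.44.
sweet potato + chicken breast with both tight: 1.31 servings and 6.178 servings → $10.80.
sweet potato + bell pepper with both tight: 1.464 servings and 6.608 servings → $9.29.
chicken breast + bell pepper with both targets exact would need a negative amount; discard.
The minimum over all feasible corners is $2.45.

$2.45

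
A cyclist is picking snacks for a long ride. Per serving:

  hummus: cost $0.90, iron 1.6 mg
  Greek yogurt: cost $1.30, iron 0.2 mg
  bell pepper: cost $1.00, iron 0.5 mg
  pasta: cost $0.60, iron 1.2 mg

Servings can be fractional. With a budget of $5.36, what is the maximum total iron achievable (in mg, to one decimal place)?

Iron per dollar: pasta 2, hummus 1.778, bell pepper 0.5, Greek yogurt 0.1538.
With no serving limits, spend the whole cost allowance on pasta: $5.36 / $0.60 × 1.2 mg = 10.7 mg.

10.7 mg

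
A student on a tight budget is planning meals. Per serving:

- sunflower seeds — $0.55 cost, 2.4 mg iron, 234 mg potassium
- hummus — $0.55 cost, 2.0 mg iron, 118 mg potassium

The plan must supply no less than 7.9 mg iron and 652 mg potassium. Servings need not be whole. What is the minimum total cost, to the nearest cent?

sunflower seeds only: max(7.9/2.4, 652/234) = 3.292 servings → $1.81.
hummus only: max(7.9/2.0, 652/118) = 5.525 servings → $3.04.
sunflower seeds + hummus with both tight: 2.012 servings and 1.536 servings → $1.95.
The minimum over all feasible corners is $1.81.

$1.81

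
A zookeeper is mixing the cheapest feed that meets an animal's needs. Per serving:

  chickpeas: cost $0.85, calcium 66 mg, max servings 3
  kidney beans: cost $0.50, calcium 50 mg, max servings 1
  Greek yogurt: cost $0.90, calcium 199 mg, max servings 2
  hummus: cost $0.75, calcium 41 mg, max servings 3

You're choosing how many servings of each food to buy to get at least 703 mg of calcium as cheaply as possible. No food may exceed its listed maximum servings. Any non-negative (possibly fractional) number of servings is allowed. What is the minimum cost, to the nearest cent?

Cost per mg of calcium: Greek yogurt $0.0045, kidney beans $0.0100, chickpeas $0.0129, hummus $0.0183.
Take 2 servings of Greek yogurt: +398.0 mg calcium for $1.80 (total $1.80, still need 305.0 mg).
Take 1 serving of kidney beans: +50.0 mg calcium for $0.50 (total $2.30, still need 255.0 mg).
Take 3 servings of chickpeas: +198.0 mg calcium for $2.55 (total $4.85, still need 57.0 mg).
Take 1.39 servings of hummus: +57.0 mg calcium for $1.04 (total $5.89, still need 0.0 mg).
Greedy by cheapest-per-mg is optimal for a single linear constraint, so the minimum cost is $5.89.

$5.89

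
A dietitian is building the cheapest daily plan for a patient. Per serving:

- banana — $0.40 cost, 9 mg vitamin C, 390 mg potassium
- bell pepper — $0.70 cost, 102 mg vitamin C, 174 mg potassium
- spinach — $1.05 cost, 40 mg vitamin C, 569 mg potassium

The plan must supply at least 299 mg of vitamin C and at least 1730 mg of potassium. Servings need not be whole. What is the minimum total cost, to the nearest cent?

$3.15

Minimising a linear cost over {vitamin C ≥ 299, potassium ≥ 1730, servings ≥ 0} — the optimum is at a vertex, using one or two foods.
banana only: max(299/9, 1730/390) = 33.22 servings → $13.29.
bell pepper only: max(299/102, 1730/174) = 9.943 servings → $6.96.
spinach only: max(299/40, 1730/569) = 7.475 servings → $7.85.
banana + bell pepper with both tight: 3.256 servings and 2.644 servings → $3.15.
banana + spinach: the both-tight solution has a negative serving — not a feasible corner.
bell pepper + spinach with both tight: 1.976 servings and 2.436 servings → $3.94.
So the least-cost plan costs $3.15.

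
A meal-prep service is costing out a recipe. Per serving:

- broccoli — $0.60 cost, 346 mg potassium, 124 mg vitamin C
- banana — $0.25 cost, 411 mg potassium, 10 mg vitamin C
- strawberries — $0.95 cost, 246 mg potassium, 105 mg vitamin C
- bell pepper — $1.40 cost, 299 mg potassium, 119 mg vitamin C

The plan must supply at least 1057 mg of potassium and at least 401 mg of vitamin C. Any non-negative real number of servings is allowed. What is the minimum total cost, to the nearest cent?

broccoli only: max(1057/346, 401/124) = 3.234 servings → $1.94.
banana only: max(1057/411, 401/10) = 40.1 servings → $10.03.
strawberries only: max(1057/246, 401/105) = 4.297 servings → $4.08.
bell pepper only: max(1057/299, 401/119) = 3.535 servings → $4.95.
broccoli + banana: the both-tight solution has a negative serving — not a feasible corner.
broccoli + strawberries with both tight: 2.118 servings and 1.318 servings → $2.52.
broccoli + bell pepper with both tight: 1.436 servings and 1.874 servings → $3.48.
banana + strawberries with both tight: 0.3032 servings and 3.79 servings → $3.68.
banana + bell pepper with both tight: 0.1281 servings and 3.359 servings → $4.73.
strawberries + bell pepper: intersection lies outside the first quadrant.
So the least-cost plan costs $1.94.

$1.94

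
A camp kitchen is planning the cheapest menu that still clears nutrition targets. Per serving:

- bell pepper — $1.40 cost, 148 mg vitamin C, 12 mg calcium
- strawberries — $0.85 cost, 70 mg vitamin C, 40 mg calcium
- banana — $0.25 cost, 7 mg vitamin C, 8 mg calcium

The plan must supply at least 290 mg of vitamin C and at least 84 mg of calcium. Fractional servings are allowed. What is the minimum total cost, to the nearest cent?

bell pepper only: max(290/148, 84/12) = 7 servings → $9.80.
strawberries only: max(290/70, 84/40) = 4.143 servings → $3.52.
banana only: max(290/7, 84/8) = 41.43 servings → $10.36.
bell pepper + strawberries with both tight: 1.126 servings and 1.762 servings → $3.07.
bell pepper + banana with both tight: 1.575 servings and 8.138 servings → $4.24.
strawberries + banana: intersection lies outside the first quadrant.
Cheapest feasible corner: $3.07.

$3.07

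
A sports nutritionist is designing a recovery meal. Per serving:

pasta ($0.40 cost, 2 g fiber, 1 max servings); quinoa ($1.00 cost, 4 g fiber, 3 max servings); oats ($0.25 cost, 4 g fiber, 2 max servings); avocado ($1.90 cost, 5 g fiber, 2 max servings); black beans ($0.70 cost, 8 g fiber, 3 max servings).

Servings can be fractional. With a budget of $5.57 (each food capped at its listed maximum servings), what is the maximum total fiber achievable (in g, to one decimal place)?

Fiber per dollar: oats 16, black beans 11.43, pasta 5, quinoa 4, avocado 2.632.
Take 2 servings of oats: spends $0.50, +8.0 g fiber (running total 8.0 g).
Take 3 servings of black beans: spends $2.10, +24.0 g fiber (running total 32.0 g).
Take 1 serving of pasta: spends $0.40, +2.0 g fiber (running total 34.0 g).
Take 2.57 servings of quinoa: spends $2.57, +10.3 g fiber (running total 44.3 g).
Filling greedily by fiber-per-dollar is optimal for one linear limit, giving 44.3 g.

44.3 g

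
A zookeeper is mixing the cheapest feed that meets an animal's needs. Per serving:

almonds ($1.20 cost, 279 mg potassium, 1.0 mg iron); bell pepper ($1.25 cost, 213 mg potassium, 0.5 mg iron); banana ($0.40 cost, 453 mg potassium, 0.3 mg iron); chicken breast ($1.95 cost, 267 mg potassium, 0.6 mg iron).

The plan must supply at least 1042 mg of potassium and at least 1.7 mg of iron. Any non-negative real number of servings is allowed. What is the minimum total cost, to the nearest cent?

For a min-cost LP with two ≥-constraints, a basic feasible solution has at most two positive variables.
almonds only: max(1042/279, 1.7/1.0) = 3.735 servings → $4.48.
bell pepper only: max(1042/213, 1.7/0.5) = 4.892 servings → $6.12.
banana only: max(1042/453, 1.7/0.3) = 5.667 servings → $2.27.
chicken breast only: max(1042/267, 1.7/0.6) = 3.903 servings → $7.61.
almonds + bell pepper with both targets exact would need a negative amount; discard.
almonds + banana with both tight: 1.239 servings and 1.537 servings → $2.10.
almonds + chicken breast: the both-tight solution has a negative serving — not a feasible corner.
bell pepper + banana with both tight: 2.814 servings and 0.9772 servings → $3.91.
bell pepper + chicken breast: intersection lies outside the first quadrant.
banana + chicken breast with both tight: 0.8936 servings and 2.387 servings → $5.01.
The minimum over all feasible corners is $2.10.

$2.10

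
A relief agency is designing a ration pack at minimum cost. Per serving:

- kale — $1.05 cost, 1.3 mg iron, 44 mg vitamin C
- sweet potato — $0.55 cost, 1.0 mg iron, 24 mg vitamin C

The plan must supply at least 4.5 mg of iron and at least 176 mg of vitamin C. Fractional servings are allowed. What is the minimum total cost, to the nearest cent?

For a min-cost LP with two ≥-constraints, a basic feasible solution has at most two positive variables.
kale only: max(4.5/1.3, 176/44) = 4 servings → $4.20.
sweet potato only: max(4.5/1.0, 176/24) = 7.333 servings → $4.03.
kale + sweet potato: intersection lies outside the first quadrant.
Cheapest feasible corner: $4.03.

$4.03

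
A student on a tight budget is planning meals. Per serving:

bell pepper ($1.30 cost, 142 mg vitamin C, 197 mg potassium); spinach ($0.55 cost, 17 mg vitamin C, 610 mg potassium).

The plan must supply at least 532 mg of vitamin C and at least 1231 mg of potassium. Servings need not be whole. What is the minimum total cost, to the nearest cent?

This is a tiny linear program; its minimum lies at a vertex of the feasible set. List the vertices and price them.
bell pepper only: max(532/142, 1231/197) = 6.249 servings → $8.12.
spinach only: max(532/17, 1231/610) = 31.29 servings → $17.21.
bell pepper + spinach with both tight: 3.646 servings and 0.8406 servings → $5.20.
The minimum over all feasible corners is $5.20.

$5.20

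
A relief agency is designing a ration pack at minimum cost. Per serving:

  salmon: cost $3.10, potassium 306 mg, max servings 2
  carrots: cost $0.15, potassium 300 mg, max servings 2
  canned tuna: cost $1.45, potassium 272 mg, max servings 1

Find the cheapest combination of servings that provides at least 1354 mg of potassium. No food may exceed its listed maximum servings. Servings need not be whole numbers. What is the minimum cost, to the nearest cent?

Cost per mg of potassium: carrots $0.0005, canned tuna $0.0053, salmon $0.0101.
Take 2 servings of carrots: +600.0 mg potassium for $0.30 (total $0.30, still need 754.0 mg).
Take 1 serving of canned tuna: +272.0 mg potassium for $1.45 (total $1.75, still need 482.0 mg).
Take 1.575 servings of salmon: +482.0 mg potassium for $4.88 (total $6.63, still need 0.0 mg).
Filling from the cheapest source first is optimal under one linear minimum: $6.63.

$6.63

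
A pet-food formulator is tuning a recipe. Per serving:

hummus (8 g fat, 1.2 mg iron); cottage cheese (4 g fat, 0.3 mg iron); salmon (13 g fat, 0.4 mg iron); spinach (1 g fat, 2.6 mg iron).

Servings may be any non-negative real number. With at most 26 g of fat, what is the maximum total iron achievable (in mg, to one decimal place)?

Iron per g fat: spinach 2.6, hummus 0.15, cottage cheese 0.075, salmon 0.03077.
With no serving limits, spend the whole fat allowance on spinach: 26 g / 1 g × 2.6 mg = 67.6 mg.

67.6 mg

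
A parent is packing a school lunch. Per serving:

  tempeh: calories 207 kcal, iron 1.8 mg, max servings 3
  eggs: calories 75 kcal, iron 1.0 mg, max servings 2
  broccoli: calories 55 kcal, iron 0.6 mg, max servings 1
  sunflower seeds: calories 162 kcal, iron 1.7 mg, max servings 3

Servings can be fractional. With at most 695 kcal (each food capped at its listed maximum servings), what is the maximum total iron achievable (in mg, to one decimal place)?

7.7 mg

Iron per kcal: eggs 0.01333, broccoli 0.01091, sunflower seeds 0.01049, tempeh 0.008696.
Take 2 servings of eggs: uses 150 kcal, +2.0 mg iron (running total 2.0 mg).
Take 1 serving of broccoli: uses 55 kcal, +0.6 mg iron (running total 2.6 mg).
Take 3 servings of sunflower seeds: uses 486 kcal, +5.1 mg iron (running total 7.7 mg).
Take 0.01932 servings of tempeh: uses 4 kcal, +0.0 mg iron (running total 7.7 mg).
Filling greedily by iron-per-kcal is optimal for one linear limit, giving 7.7 mg.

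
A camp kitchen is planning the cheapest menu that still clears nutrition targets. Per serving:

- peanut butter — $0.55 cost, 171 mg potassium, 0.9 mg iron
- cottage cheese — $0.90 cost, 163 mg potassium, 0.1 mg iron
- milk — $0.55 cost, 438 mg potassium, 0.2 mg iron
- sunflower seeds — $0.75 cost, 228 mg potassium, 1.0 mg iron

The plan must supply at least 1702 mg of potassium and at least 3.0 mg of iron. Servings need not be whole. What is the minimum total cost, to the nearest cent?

$3.04

Two binding constraints pin down two serving amounts, so the optimal mix uses at most two foods. The candidates are each food alone (scaled to the tighter of potassium/iron) and each pair with both constraints tight.
peanut butter only: max(1702/171, 3.0/0.9) = 9.953 servings → $5.47.
cottage cheese only: max(1702/163, 3.0/0.1) = 30 servings → $27.00.
milk only: max(1702/438, 3.0/0.2) = 15 servings → $8.25.
sunflower seeds only: max(1702/228, 3.0/1.0) = 7.465 servings → $5.60.
peanut butter + cottage cheese with both tight: 2.46 servings and 7.861 servings → $8.43.
peanut butter + milk with both tight: 2.704 servings and 2.83 servings → $3.04.
peanut butter + sunflower seeds: the both-tight solution has a negative serving — not a feasible corner.
cottage cheese + milk: intersection lies outside the first quadrant.
cottage cheese + sunflower seeds with both tight: 7.261 servings and 2.274 servings → $8.24.
milk + sunflower seeds with both tight: 2.594 servings and 2.481 servings → $3.29.
Cheapest feasible corner: $3.04.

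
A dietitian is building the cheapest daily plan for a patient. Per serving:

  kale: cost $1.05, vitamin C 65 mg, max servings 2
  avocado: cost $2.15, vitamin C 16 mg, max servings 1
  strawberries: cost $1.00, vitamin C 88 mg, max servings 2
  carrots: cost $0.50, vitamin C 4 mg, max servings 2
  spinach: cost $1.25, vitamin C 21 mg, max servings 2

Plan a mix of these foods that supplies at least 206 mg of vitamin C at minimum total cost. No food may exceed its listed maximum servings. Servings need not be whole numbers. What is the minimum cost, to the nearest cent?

Cost per mg of vitamin C: strawberries $0.0114, kale $0.0162, spinach $0.0595, carrots $0.1250, avocado $0.1344.
Take 2 servings of strawberries: +176.0 mg vitamin C for $2.00 (total $2.00, still need 30.0 mg).
Take 0.4615 servings of kale: +30.0 mg vitamin C for $0.48 (total $2.48, still need 0.0 mg).
Greedy by cheapest-per-mg is optimal for a single linear constraint, so the minimum cost is $2.48.

$2.48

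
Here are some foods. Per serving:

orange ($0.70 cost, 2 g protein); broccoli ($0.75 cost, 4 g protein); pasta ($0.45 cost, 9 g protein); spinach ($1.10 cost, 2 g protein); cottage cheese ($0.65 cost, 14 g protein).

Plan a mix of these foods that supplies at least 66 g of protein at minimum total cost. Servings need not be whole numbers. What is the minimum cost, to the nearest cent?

Cost per g of protein: cottage cheese $0.0464, pasta $0.0500, broccoli $0.1875, orange $0.3500, spinach $0.5500.
With no serving limits, use only cottage cheese: 66 g / 14 g = 4.714 servings × $0.65 = $3.06.

$3.06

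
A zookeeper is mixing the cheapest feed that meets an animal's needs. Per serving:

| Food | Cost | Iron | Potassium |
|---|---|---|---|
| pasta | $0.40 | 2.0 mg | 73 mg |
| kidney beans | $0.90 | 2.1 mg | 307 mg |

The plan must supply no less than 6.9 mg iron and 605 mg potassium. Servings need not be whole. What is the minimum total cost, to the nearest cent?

At the optimum either one food covers both requirements or two foods hit both targets exactly; no other combination can be cheaper.
pasta only: max(6.9/2.0, 605/73) = 8.288 servings → $3.32.
kidney beans only: max(6.9/2.1, 605/307) = 3.286 servings → $2.96.
pasta + kidney beans with both tight: 1.84 servings and 1.533 servings → $2.12.
Cheapest feasible corner: $2.12.

$2.12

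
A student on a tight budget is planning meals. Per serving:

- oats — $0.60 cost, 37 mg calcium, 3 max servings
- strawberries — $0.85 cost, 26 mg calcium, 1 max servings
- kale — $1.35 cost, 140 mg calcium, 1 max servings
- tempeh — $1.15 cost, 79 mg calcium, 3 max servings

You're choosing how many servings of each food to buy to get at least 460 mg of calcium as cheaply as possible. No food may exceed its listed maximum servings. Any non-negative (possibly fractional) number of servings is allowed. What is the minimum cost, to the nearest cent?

Cost per mg of calcium: kale $0.0096, tempeh $0.0146, oats $0.0162, strawberries $0.0327.
Take 1 serving of kale: +140.0 mg calcium for $1.35 (total $1.35, still need 320.0 mg).
Take 3 servings of tempeh: +237.0 mg calcium for $3.45 (total $4.80, still need 83.0 mg).
Take 2.243 servings of oats: +83.0 mg calcium for $1.35 (total $6.15, still need 0.0 mg).
Filling from the cheapest source first is optimal under one linear minimum: $6.15.

$6.15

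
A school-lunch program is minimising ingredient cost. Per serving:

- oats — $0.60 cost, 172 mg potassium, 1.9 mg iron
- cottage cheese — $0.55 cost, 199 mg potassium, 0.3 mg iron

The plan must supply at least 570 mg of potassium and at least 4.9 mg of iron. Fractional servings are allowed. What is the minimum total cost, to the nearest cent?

For a min-cost LP with two ≥-constraints, a basic feasible solution has at most two positive variables.
oats only: max(570/172, 4.9/1.9) = 3.314 servings → $1.99.
cottage cheese only: max(570/199, 4.9/0.3) = 16.33 servings → $8.98.
oats + cottage cheese with both tight: 2.463 servings and 0.7357 servings → $1.88.
The minimum over all feasible corners is $1.88.

$1.88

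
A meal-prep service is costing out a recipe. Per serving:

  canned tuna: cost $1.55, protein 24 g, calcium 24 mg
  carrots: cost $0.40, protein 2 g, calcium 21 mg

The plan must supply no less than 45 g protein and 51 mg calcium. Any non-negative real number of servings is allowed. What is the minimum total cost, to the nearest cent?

$2.99

For a min-cost LP with two ≥-constraints, a basic feasible solution has at most two positive variables.
canned tuna only: max(45/24, 51/24) = 2.125 servings → $3.29.
carrots only: max(45/2, 51/21) = 22.5 servings → $9.00.
canned tuna + carrots with both tight: 1.849 servings and 0.3158 servings → $2.99.
So the least-cost plan costs $2.99.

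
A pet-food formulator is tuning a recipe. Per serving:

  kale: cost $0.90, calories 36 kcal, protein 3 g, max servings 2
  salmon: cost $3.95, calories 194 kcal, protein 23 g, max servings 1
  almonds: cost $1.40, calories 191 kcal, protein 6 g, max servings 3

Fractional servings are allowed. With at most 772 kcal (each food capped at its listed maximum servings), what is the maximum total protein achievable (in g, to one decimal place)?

44.9 g

Protein per kcal: salmon 0.1186, kale 0.08333, almonds 0.03141.
Take 1 serving of salmon: uses 194 kcal, +23.0 g protein (running total 23.0 g).
Take 2 servings of kale: uses 72 kcal, +6.0 g protein (running total 29.0 g).
Take 2.649 servings of almonds: uses 506 kcal, +15.9 g protein (running total 44.9 g).
Filling greedily by protein-per-kcal is optimal for one linear limit, giving 44.9 g.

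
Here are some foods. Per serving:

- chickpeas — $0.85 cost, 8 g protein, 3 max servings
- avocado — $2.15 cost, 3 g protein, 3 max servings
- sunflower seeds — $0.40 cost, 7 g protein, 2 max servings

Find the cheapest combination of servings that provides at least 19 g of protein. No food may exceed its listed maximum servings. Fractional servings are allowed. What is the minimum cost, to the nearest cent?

Cost per g of protein: sunflower seeds $0.0571, chickpeas $0.1062, avocado $0.7167.
Take 2 servings of sunflower seeds: +14.0 g protein for $0.80 (total $0.80, still need 5.0 g).
Take 0.625 servings of chickpeas: +5.0 g protein for $0.53 (total $1.33, still need 0.0 g).
Greedy by cheapest-per-g is optimal for a single linear constraint, so the minimum cost is $1.33.

$1.33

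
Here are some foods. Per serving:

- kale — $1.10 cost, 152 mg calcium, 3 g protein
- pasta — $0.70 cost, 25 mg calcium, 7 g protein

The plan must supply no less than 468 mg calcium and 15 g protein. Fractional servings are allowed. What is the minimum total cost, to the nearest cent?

$3.85

Check every corner: each single food scaled to meet both minima, and each pair solved so both constraints bind.
kale only: max(468/152, 15/3) = 5 servings → $5.50.
pasta only: max(468/25, 15/7) = 18.72 servings → $13.10.
kale + pasta with both tight: 2.933 servings and 0.8857 servings → $3.85.
So the least-cost plan costs $3.85.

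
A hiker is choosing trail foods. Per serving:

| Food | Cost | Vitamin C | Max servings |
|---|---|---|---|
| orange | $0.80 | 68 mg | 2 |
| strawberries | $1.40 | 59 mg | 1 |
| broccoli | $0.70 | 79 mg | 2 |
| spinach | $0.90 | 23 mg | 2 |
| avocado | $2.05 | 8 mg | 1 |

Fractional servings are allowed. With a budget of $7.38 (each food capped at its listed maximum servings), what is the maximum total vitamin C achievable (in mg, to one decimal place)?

403.6 mg

Vitamin C per dollar: broccoli 112.9, orange 85, strawberries 42.14, spinach 25.56, avocado 3.902.
Take 2 servings of broccoli: spends $1.40, +158.0 mg vitamin C (running total 158.0 mg).
Take 2 servings of orange: spends $1.60, +136.0 mg vitamin C (running total 294.0 mg).
Take 1 serving of strawberries: spends $1.40, +59.0 mg vitamin C (running total 353.0 mg).
Take 2 servings of spinach: spends $1.80, +46.0 mg vitamin C (running total 399.0 mg).
Take 0.5756 servings of avocado: spends $1.18, +4.6 mg vitamin C (running total 403.6 mg).
Greedy by best ratio exhausts the cost allowance optimally: 403.6 mg.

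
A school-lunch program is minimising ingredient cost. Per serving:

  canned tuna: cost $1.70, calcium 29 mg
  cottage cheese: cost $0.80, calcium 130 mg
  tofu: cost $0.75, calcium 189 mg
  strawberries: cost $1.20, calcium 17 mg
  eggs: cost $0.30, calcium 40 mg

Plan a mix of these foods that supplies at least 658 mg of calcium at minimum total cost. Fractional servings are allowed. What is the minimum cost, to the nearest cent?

Cost per mg of calcium: tofu $0.0040, cottage cheese $0.0062, eggs $0.0075, canned tuna $0.0586, strawberries $0.0706.
With no serving limits, use only tofu: 658 mg / 189 mg = 3.481 servings × $0.75 = $2.61.

$2.61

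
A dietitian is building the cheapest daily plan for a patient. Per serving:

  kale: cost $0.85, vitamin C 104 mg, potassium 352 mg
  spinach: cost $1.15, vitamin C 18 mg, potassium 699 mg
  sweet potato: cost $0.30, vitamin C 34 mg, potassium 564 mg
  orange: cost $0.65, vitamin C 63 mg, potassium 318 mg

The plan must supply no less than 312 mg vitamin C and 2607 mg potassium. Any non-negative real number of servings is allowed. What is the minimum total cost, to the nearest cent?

Check every corner: each single food scaled to meet both minima, and each pair solved so both constraints bind.
kale only: max(312/104, 2607/352) = 7.406 servings → $6.30.
spinach only: max(312/18, 2607/699) = 17.33 servings → $19.93.
sweet potato only: max(312/34, 2607/564) = 9.176 servings → $2.75.
orange only: max(312/63, 2607/318) = 8.198 servings → $5.33.
kale + spinach with both tight: 2.579 servings and 2.431 servings → $4.99.
kale + sweet potato with both tight: 1.871 servings and 3.455 servings → $2.63.
kale + orange: the both-tight solution has a negative serving — not a feasible corner.
spinach + sweet potato with both targets exact would need a negative amount; discard.
spinach + orange with both tight: 1.697 servings and 4.467 servings → $4.86.
sweet potato + orange with both tight: 2.63 servings and 3.533 servings → $3.09.
The minimum over all feasible corners is $2.63.

$2.63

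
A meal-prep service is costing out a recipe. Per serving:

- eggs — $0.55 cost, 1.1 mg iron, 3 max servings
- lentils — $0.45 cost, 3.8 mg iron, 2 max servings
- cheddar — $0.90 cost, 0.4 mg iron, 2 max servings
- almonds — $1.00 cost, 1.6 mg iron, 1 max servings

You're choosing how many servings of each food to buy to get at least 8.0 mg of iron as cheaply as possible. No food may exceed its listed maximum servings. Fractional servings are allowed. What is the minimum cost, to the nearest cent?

Cost per mg of iron: lentils $0.1184, eggs $0.5000, almonds $0.6250, cheddar $2.2500.
Take 2 servings of lentils: +7.6 mg iron for $0.90 (total $0.90, still need 0.4 mg).
Take 0.3636 servings of eggs: +0.4 mg iron for $0.20 (total $1.10, still need 0.0 mg).
Greedy by cheapest-per-mg is optimal for a single linear constraint, so the minimum cost is $1.10.

$1.10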